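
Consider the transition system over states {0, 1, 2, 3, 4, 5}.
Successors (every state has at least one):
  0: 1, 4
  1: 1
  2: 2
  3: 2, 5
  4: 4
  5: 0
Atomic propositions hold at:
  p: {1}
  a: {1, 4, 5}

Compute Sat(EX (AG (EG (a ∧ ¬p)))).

{0, 4}

Sat(¬p) = {0, 2, 3, 4, 5}
Sat(a ∧ ¬p) = {4, 5}
EG (a ∧ ¬p): greatest fixpoint, start Z0 = {4, 5}, keep only states in Sat with some successor in Z. Z1 = {4}; fixed.
Sat(EG (a ∧ ¬p)) = {4}
AG (EG (a ∧ ¬p)): greatest fixpoint, start Z0 = {4}, keep only states in Sat with every successor in Z. Already a fixed point.
Sat(AG (EG (a ∧ ¬p))) = {4}
Sat(EX (AG (EG (a ∧ ¬p)))) = {s : some successor in {4}} = {0, 4}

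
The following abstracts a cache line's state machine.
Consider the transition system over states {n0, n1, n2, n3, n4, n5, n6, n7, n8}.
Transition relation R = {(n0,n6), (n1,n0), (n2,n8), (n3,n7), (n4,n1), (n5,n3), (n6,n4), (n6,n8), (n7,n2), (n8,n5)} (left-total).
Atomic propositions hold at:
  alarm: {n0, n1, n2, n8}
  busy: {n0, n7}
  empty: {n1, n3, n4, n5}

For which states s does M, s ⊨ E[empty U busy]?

E[empty U busy]: least fixpoint, start Z0 = Sat(busy) = {n0, n7}, add states in Sat(empty) with some successor in Z. Z1 = {n0, n1, n3, n7}; Z2 = {n0, n1, n3, n4, n5, n7}; fixed.
Sat(E[empty U busy]) = {n0, n1, n3, n4, n5, n7}

{n0, n1, n3, n4, n5, n7}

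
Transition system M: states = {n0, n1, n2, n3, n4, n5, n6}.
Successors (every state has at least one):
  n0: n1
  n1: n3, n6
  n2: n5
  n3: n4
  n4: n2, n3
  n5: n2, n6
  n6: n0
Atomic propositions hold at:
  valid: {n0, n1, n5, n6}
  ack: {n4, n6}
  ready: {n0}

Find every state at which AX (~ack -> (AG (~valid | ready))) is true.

Sat(~ack) = {n0, n1, n2, n3, n5}
Sat(~valid) = {n2, n3, n4}
Sat(~valid | ready) = {n0, n2, n3, n4}
AG (~valid | ready): greatest fixpoint, start Z0 = {n0, n2, n3, n4}, keep only states in Sat with every successor in Z. Z1 = {n3, n4}; Z2 = {n3}; Z3 = ∅; fixed.
Sat(AG (~valid | ready)) = ∅
Sat(~ack -> (AG (~valid | ready))) = {n4, n6}
Sat(AX (~ack -> (AG (~valid | ready)))) = {s : every successor in {n4, n6}} = {n3}

{n3}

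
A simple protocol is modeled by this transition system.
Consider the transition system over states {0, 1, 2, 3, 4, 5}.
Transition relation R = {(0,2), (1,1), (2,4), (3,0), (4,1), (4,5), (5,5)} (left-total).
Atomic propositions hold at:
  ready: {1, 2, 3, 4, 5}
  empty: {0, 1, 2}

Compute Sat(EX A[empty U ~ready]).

Sat(~ready) = {0}
A[empty U ~ready]: least fixpoint, start Z0 = Sat(~ready) = {0}, add states in Sat(empty) with every successor in Z. Already a fixed point.
Sat(A[empty U ~ready]) = {0}
Sat(EX A[empty U ~ready]) = {s : some successor in {0}} = {3}

{3}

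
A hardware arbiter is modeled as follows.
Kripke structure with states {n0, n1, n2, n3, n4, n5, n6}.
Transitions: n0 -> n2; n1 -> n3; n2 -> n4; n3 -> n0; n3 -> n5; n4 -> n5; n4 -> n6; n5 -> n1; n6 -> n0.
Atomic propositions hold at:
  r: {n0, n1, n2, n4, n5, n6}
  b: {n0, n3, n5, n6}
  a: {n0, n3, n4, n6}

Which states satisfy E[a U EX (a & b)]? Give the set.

Sat(a & b) = {n0, n3, n6}
Sat(EX (a & b)) = {s : some successor in {n0, n3, n6}} = {n1, n3, n4, n6}
E[a U EX (a & b)]: least fixpoint, start Z0 = Sat(EX (a & b)) = {n1, n3, n4, n6}, add states in Sat(a) with some successor in Z. Already a fixed point.
Sat(E[a U EX (a & b)]) = {n1, n3, n4, n6}

{n1, n3, n4, n6}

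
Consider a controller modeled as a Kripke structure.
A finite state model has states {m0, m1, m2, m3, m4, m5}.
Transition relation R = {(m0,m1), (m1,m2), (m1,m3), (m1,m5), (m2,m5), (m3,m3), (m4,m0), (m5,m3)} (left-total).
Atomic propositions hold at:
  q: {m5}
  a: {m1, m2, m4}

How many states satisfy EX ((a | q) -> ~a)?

Sat(a | q) = {m1, m2, m4, m5}
Sat(~a) = {m0, m3, m5}
Sat((a | q) -> ~a) = {m0, m3, m5}
Sat(EX ((a | q) -> ~a)) = {s : some successor in {m0, m3, m5}} = {m1, m2, m3, m4, m5}
|Sat(EX ((a | q) -> ~a))| = |{m1, m2, m3, m4, m5}| = 5.

5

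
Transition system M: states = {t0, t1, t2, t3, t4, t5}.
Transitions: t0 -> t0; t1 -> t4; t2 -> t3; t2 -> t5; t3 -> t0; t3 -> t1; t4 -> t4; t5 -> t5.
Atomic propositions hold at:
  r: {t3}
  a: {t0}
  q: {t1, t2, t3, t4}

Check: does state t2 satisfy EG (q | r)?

Yes

Sat(q | r) = {t1, t2, t3, t4}
EG (q | r): greatest fixpoint, start Z0 = {t1, t2, t3, t4}, keep only states in Sat with some successor in Z. Already a fixed point.
Sat(EG (q | r)) = {t1, t2, t3, t4}
t2 ∈ Sat(EG (q | r)) = {t1, t2, t3, t4}, so the formula holds at t2.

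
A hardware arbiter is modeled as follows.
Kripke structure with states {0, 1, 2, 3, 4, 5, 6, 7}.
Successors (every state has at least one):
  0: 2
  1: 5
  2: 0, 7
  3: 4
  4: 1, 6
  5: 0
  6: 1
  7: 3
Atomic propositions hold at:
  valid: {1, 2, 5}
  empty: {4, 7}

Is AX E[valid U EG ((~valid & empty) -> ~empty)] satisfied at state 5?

Yes

Sat(~valid) = {0, 3, 4, 6, 7}
Sat(~valid & empty) = {4, 7}
Sat(~empty) = {0, 1, 2, 3, 5, 6}
Sat((~valid & empty) -> ~empty) = {0, 1, 2, 3, 5, 6}
EG ((~valid & empty) -> ~empty): greatest fixpoint, start Z0 = {0, 1, 2, 3, 5, 6}, keep only states in Sat with some successor in Z. Z1 = {0, 1, 2, 5, 6}; fixed.
Sat(EG ((~valid & empty) -> ~empty)) = {0, 1, 2, 5, 6}
E[valid U EG ((~valid & empty) -> ~empty)]: least fixpoint, start Z0 = Sat(EG ((~valid & empty) -> ~empty)) = {0, 1, 2, 5, 6}, add states in Sat(valid) with some successor in Z. Already a fixed point.
Sat(E[valid U EG ((~valid & empty) -> ~empty)]) = {0, 1, 2, 5, 6}
Sat(AX E[valid U EG ((~valid & empty) -> ~empty)]) = {s : every successor in {0, 1, 2, 5, 6}} = {0, 1, 4, 5, 6}
5 ∈ Sat(AX E[valid U EG ((~valid & empty) -> ~empty)]) = {0, 1, 4, 5, 6}, so the formula holds at 5.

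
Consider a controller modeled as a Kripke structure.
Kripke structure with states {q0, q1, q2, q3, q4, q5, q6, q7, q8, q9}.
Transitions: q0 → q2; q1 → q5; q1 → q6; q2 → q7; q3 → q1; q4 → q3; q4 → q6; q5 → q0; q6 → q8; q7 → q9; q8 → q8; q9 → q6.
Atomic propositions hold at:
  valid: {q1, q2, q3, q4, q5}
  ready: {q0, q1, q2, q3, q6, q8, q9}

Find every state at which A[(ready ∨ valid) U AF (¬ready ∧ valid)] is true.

{q4, q5}

Sat(ready ∨ valid) = {q0, q1, q2, q3, q4, q5, q6, q8, q9}
Sat(¬ready) = {q4, q5, q7}
Sat(¬ready ∧ valid) = {q4, q5}
AF (¬ready ∧ valid): least fixpoint, start Z0 = {q4, q5}, add states with every successor in Z. Already a fixed point.
Sat(AF (¬ready ∧ valid)) = {q4, q5}
A[(ready ∨ valid) U AF (¬ready ∧ valid)]: least fixpoint, start Z0 = Sat(AF (¬ready ∧ valid)) = {q4, q5}, add states in Sat(ready ∨ valid) with every successor in Z. Already a fixed point.
Sat(A[(ready ∨ valid) U AF (¬ready ∧ valid)]) = {q4, q5}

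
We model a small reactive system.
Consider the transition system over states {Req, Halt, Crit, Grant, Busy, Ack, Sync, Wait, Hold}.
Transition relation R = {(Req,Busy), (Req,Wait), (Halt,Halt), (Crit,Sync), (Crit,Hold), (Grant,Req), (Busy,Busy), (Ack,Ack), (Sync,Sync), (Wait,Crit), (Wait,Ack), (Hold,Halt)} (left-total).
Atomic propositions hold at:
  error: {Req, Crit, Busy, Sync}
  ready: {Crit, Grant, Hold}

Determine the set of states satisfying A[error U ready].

{Crit, Grant, Hold}

A[error U ready]: least fixpoint, start Z0 = Sat(ready) = {Crit, Grant, Hold}, add states in Sat(error) with every successor in Z. Already a fixed point.
Sat(A[error U ready]) = {Crit, Grant, Hold}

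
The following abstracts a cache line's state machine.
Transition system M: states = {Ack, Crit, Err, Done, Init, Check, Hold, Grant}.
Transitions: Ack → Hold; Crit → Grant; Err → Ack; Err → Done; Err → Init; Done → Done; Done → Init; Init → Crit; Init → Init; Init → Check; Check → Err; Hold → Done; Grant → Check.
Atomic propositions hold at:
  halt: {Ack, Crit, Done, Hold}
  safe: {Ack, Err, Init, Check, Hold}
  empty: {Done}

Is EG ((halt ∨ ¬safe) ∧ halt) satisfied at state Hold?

Yes

Sat(¬safe) = {Crit, Done, Grant}
Sat(halt ∨ ¬safe) = {Ack, Crit, Done, Hold, Grant}
Sat((halt ∨ ¬safe) ∧ halt) = {Ack, Crit, Done, Hold}
EG ((halt ∨ ¬safe) ∧ halt): greatest fixpoint, start Z0 = {Ack, Crit, Done, Hold}, keep only states in Sat with some successor in Z. Z1 = {Ack, Done, Hold}; fixed.
Sat(EG ((halt ∨ ¬safe) ∧ halt)) = {Ack, Done, Hold}
Hold ∈ Sat(EG ((halt ∨ ¬safe) ∧ halt)) = {Ack, Done, Hold}, so the formula holds at Hold.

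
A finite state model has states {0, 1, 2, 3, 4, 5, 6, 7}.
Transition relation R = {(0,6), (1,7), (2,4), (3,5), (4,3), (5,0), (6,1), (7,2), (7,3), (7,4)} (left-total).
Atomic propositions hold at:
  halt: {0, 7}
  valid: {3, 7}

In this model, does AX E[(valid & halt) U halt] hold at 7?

Sat(valid & halt) = {7}
E[(valid & halt) U halt]: least fixpoint, start Z0 = Sat(halt) = {0, 7}, add states in Sat(valid & halt) with some successor in Z. Already a fixed point.
Sat(E[(valid & halt) U halt]) = {0, 7}
Sat(AX E[(valid & halt) U halt]) = {s : every successor in {0, 7}} = {1, 5}
7 ∉ Sat(AX E[(valid & halt) U halt]) = {1, 5}, so the formula does not hold at 7.

No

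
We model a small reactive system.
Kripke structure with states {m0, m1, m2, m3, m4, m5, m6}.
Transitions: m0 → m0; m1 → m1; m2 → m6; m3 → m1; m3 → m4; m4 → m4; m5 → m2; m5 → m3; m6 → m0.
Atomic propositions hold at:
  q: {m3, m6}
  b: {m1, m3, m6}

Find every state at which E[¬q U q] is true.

{m2, m3, m5, m6}

Sat(¬q) = {m0, m1, m2, m4, m5}
E[¬q U q]: least fixpoint, start Z0 = Sat(q) = {m3, m6}, add states in Sat(¬q) with some successor in Z. Z1 = {m2, m3, m5, m6}; fixed.
Sat(E[¬q U q]) = {m2, m3, m5, m6}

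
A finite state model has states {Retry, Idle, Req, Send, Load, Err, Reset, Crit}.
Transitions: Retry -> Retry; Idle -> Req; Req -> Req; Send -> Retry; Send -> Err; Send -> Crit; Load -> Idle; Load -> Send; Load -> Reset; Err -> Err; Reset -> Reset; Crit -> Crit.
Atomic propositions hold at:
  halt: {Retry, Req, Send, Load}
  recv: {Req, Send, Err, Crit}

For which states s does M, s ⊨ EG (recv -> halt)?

Sat(recv -> halt) = {Retry, Idle, Req, Send, Load, Reset}
EG (recv -> halt): greatest fixpoint, start Z0 = {Retry, Idle, Req, Send, Load, Reset}, keep only states in Sat with some successor in Z. Already a fixed point.
Sat(EG (recv -> halt)) = {Retry, Idle, Req, Send, Load, Reset}

{Retry, Idle, Req, Send, Load, Reset}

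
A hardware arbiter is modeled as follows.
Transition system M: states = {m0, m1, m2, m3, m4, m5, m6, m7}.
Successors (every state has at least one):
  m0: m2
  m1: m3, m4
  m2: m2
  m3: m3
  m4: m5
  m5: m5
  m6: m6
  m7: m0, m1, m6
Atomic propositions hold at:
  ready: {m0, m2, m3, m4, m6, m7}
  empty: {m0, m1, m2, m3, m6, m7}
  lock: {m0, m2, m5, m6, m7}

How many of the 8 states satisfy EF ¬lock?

Sat(¬lock) = {m1, m3, m4}
EF ¬lock: least fixpoint, start Z0 = {m1, m3, m4}, add states with some successor in Z. Z1 = {m1, m3, m4, m7}; fixed.
Sat(EF ¬lock) = {m1, m3, m4, m7}
|Sat(EF ¬lock)| = |{m1, m3, m4, m7}| = 4.

4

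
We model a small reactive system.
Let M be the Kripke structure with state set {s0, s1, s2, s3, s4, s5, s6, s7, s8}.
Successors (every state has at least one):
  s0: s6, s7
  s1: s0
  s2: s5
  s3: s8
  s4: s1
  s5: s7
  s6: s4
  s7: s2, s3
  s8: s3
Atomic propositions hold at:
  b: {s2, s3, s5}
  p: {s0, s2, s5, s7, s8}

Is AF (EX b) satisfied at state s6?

No

Sat(EX b) = {s : some successor in {s2, s3, s5}} = {s2, s7, s8}
AF (EX b): least fixpoint, start Z0 = {s2, s7, s8}, add states with every successor in Z. Z1 = {s2, s3, s5, s7, s8}; fixed.
Sat(AF (EX b)) = {s2, s3, s5, s7, s8}
s6 ∉ Sat(AF (EX b)) = {s2, s3, s5, s7, s8}, so the formula does not hold at s6.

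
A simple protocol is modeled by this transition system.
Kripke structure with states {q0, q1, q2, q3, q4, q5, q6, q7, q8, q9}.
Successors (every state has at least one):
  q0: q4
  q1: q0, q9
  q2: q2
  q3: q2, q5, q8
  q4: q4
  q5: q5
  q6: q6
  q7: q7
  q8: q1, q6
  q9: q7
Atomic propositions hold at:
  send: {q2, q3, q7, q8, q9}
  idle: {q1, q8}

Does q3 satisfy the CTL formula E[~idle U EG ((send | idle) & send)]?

Yes

Sat(~idle) = {q0, q2, q3, q4, q5, q6, q7, q9}
Sat(send | idle) = {q1, q2, q3, q7, q8, q9}
Sat((send | idle) & send) = {q2, q3, q7, q8, q9}
EG ((send | idle) & send): greatest fixpoint, start Z0 = {q2, q3, q7, q8, q9}, keep only states in Sat with some successor in Z. Z1 = {q2, q3, q7, q9}; fixed.
Sat(EG ((send | idle) & send)) = {q2, q3, q7, q9}
E[~idle U EG ((send | idle) & send)]: least fixpoint, start Z0 = Sat(EG ((send | idle) & send)) = {q2, q3, q7, q9}, add states in Sat(~idle) with some successor in Z. Already a fixed point.
Sat(E[~idle U EG ((send | idle) & send)]) = {q2, q3, q7, q9}
q3 ∈ Sat(E[~idle U EG ((send | idle) & send)]) = {q2, q3, q7, q9}, so the formula holds at q3.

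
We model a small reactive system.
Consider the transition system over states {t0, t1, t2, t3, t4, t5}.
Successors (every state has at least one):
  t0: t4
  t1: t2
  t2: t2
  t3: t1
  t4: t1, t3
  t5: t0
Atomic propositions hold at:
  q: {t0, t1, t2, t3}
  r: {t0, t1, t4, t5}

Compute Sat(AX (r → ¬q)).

Sat(¬q) = {t4, t5}
Sat(r → ¬q) = {t2, t3, t4, t5}
Sat(AX (r → ¬q)) = {s : every successor in {t2, t3, t4, t5}} = {t0, t1, t2}

{t0, t1, t2}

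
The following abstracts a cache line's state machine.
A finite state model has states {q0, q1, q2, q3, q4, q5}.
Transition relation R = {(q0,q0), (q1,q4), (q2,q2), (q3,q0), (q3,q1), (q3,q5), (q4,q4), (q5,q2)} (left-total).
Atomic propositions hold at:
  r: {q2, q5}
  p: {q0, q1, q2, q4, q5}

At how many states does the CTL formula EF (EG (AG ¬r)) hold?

Sat(¬r) = {q0, q1, q3, q4}
AG ¬r: greatest fixpoint, start Z0 = {q0, q1, q3, q4}, keep only states in Sat with every successor in Z. Z1 = {q0, q1, q4}; fixed.
Sat(AG ¬r) = {q0, q1, q4}
EG (AG ¬r): greatest fixpoint, start Z0 = {q0, q1, q4}, keep only states in Sat with some successor in Z. Already a fixed point.
Sat(EG (AG ¬r)) = {q0, q1, q4}
EF (EG (AG ¬r)): least fixpoint, start Z0 = {q0, q1, q4}, add states with some successor in Z. Z1 = {q0, q1, q3, q4}; fixed.
Sat(EF (EG (AG ¬r))) = {q0, q1, q3, q4}
|Sat(EF (EG (AG ¬r)))| = |{q0, q1, q3, q4}| = 4.

4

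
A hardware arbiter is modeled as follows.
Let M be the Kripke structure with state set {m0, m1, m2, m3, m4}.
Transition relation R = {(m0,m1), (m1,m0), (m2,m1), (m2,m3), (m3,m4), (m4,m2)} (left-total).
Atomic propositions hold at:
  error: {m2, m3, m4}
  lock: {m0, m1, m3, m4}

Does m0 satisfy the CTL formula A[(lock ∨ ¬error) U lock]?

Yes

Sat(¬error) = {m0, m1}
Sat(lock ∨ ¬error) = {m0, m1, m3, m4}
A[(lock ∨ ¬error) U lock]: least fixpoint, start Z0 = Sat(lock) = {m0, m1, m3, m4}, add states in Sat(lock ∨ ¬error) with every successor in Z. Already a fixed point.
Sat(A[(lock ∨ ¬error) U lock]) = {m0, m1, m3, m4}
m0 ∈ Sat(A[(lock ∨ ¬error) U lock]) = {m0, m1, m3, m4}, so the formula holds at m0.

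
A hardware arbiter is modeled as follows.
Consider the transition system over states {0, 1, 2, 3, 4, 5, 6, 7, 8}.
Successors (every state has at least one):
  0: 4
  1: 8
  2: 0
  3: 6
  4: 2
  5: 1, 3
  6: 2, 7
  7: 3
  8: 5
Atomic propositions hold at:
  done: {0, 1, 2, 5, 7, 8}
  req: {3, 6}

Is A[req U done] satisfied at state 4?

A[req U done]: least fixpoint, start Z0 = Sat(done) = {0, 1, 2, 5, 7, 8}, add states in Sat(req) with every successor in Z. Z1 = {0, 1, 2, 5, 6, 7, 8}; Z2 = {0, 1, 2, 3, 5, 6, 7, 8}; fixed.
Sat(A[req U done]) = {0, 1, 2, 3, 5, 6, 7, 8}
4 ∉ Sat(A[req U done]) = {0, 1, 2, 3, 5, 6, 7, 8}, so the formula does not hold at 4.

No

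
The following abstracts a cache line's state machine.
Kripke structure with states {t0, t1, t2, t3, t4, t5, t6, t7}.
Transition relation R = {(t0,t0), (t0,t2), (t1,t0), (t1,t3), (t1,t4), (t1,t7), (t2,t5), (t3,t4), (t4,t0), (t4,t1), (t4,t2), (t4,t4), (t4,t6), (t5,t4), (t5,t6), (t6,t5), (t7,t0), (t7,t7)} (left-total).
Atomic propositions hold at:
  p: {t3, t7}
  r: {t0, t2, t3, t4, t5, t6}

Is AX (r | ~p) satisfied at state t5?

Sat(~p) = {t0, t1, t2, t4, t5, t6}
Sat(r | ~p) = {t0, t1, t2, t3, t4, t5, t6}
Sat(AX (r | ~p)) = {s : every successor in {t0, t1, t2, t3, t4, t5, t6}} = {t0, t2, t3, t4, t5, t6}
t5 ∈ Sat(AX (r | ~p)) = {t0, t2, t3, t4, t5, t6}, so the formula holds at t5.

Yes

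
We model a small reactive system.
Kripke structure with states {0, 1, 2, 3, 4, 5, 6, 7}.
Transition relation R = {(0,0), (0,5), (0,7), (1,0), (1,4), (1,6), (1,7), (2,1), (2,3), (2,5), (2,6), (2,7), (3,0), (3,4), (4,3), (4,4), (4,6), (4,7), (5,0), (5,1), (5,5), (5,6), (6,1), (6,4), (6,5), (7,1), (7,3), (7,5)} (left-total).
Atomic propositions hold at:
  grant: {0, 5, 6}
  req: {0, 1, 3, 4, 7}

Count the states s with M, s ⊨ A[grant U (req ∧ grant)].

1

Sat(req ∧ grant) = {0}
A[grant U (req ∧ grant)]: least fixpoint, start Z0 = Sat((req ∧ grant)) = {0}, add states in Sat(grant) with every successor in Z. Already a fixed point.
Sat(A[grant U (req ∧ grant)]) = {0}
|Sat(A[grant U (req ∧ grant)])| = |{0}| = 1.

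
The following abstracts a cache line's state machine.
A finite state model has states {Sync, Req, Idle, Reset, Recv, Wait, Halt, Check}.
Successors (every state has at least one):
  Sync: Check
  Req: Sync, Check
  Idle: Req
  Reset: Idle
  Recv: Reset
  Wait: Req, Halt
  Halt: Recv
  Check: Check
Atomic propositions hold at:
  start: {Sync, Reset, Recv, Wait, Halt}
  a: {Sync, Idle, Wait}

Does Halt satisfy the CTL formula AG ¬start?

Sat(¬start) = {Req, Idle, Check}
AG ¬start: greatest fixpoint, start Z0 = {Req, Idle, Check}, keep only states in Sat with every successor in Z. Z1 = {Idle, Check}; Z2 = {Check}; fixed.
Sat(AG ¬start) = {Check}
Halt ∉ Sat(AG ¬start) = {Check}, so the formula does not hold at Halt.

No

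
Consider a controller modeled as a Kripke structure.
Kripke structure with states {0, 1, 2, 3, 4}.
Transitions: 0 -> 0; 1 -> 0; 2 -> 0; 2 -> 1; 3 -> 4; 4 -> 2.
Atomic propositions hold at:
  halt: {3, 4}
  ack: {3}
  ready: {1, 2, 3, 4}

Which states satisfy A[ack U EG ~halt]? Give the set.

{0, 1, 2}

Sat(~halt) = {0, 1, 2}
EG ~halt: greatest fixpoint, start Z0 = {0, 1, 2}, keep only states in Sat with some successor in Z. Already a fixed point.
Sat(EG ~halt) = {0, 1, 2}
A[ack U EG ~halt]: least fixpoint, start Z0 = Sat(EG ~halt) = {0, 1, 2}, add states in Sat(ack) with every successor in Z. Already a fixed point.
Sat(A[ack U EG ~halt]) = {0, 1, 2}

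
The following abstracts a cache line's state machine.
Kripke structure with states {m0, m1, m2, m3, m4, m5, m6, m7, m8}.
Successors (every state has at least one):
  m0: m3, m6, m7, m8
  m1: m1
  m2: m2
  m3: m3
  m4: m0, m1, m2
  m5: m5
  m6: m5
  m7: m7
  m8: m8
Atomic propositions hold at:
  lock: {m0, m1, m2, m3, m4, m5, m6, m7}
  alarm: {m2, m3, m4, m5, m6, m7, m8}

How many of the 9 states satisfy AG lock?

6

AG lock: greatest fixpoint, start Z0 = {m0, m1, m2, m3, m4, m5, m6, m7}, keep only states in Sat with every successor in Z. Z1 = {m1, m2, m3, m4, m5, m6, m7}; Z2 = {m1, m2, m3, m5, m6, m7}; fixed.
Sat(AG lock) = {m1, m2, m3, m5, m6, m7}
|Sat(AG lock)| = |{m1, m2, m3, m5, m6, m7}| = 6.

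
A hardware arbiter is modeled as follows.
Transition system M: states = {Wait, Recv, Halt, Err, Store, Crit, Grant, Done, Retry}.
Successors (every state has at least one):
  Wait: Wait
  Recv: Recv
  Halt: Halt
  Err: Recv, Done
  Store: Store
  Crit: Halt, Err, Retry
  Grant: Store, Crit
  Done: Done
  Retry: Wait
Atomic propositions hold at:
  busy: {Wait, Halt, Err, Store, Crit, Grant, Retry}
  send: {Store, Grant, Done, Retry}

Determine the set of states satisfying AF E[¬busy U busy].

Sat(¬busy) = {Recv, Done}
E[¬busy U busy]: least fixpoint, start Z0 = Sat(busy) = {Wait, Halt, Err, Store, Crit, Grant, Retry}, add states in Sat(¬busy) with some successor in Z. Already a fixed point.
Sat(E[¬busy U busy]) = {Wait, Halt, Err, Store, Crit, Grant, Retry}
AF E[¬busy U busy]: least fixpoint, start Z0 = {Wait, Halt, Err, Store, Crit, Grant, Retry}, add states with every successor in Z. Already a fixed point.
Sat(AF E[¬busy U busy]) = {Wait, Halt, Err, Store, Crit, Grant, Retry}

{Wait, Halt, Err, Store, Crit, Grant, Retry}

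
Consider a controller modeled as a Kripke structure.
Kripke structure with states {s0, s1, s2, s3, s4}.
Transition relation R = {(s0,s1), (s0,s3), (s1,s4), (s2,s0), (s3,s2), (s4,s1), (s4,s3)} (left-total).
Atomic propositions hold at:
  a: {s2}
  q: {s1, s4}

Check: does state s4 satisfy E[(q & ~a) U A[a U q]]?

Yes

Sat(~a) = {s0, s1, s3, s4}
Sat(q & ~a) = {s1, s4}
A[a U q]: least fixpoint, start Z0 = Sat(q) = {s1, s4}, add states in Sat(a) with every successor in Z. Already a fixed point.
Sat(A[a U q]) = {s1, s4}
E[(q & ~a) U A[a U q]]: least fixpoint, start Z0 = Sat(A[a U q]) = {s1, s4}, add states in Sat(q & ~a) with some successor in Z. Already a fixed point.
Sat(E[(q & ~a) U A[a U q]]) = {s1, s4}
s4 ∈ Sat(E[(q & ~a) U A[a U q]]) = {s1, s4}, so the formula holds at s4.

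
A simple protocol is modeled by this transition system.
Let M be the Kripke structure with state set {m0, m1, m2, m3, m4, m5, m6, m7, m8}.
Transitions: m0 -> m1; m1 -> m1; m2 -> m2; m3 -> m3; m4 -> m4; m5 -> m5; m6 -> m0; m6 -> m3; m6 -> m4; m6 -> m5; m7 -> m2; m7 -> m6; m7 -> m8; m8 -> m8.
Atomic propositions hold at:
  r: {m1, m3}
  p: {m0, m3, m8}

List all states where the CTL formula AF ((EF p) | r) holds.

{m0, m1, m3, m6, m7, m8}

EF p: least fixpoint, start Z0 = {m0, m3, m8}, add states with some successor in Z. Z1 = {m0, m3, m6, m7, m8}; fixed.
Sat(EF p) = {m0, m3, m6, m7, m8}
Sat((EF p) | r) = {m0, m1, m3, m6, m7, m8}
AF ((EF p) | r): least fixpoint, start Z0 = {m0, m1, m3, m6, m7, m8}, add states with every successor in Z. Already a fixed point.
Sat(AF ((EF p) | r)) = {m0, m1, m3, m6, m7, m8}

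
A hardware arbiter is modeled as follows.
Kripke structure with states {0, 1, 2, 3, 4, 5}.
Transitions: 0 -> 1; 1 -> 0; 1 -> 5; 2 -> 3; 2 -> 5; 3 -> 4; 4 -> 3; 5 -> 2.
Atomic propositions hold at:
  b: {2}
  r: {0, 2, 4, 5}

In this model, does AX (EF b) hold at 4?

No

EF b: least fixpoint, start Z0 = {2}, add states with some successor in Z. Z1 = {2, 5}; Z2 = {1, 2, 5}; Z3 = {0, 1, 2, 5}; fixed.
Sat(EF b) = {0, 1, 2, 5}
Sat(AX (EF b)) = {s : every successor in {0, 1, 2, 5}} = {0, 1, 5}
4 ∉ Sat(AX (EF b)) = {0, 1, 5}, so the formula does not hold at 4.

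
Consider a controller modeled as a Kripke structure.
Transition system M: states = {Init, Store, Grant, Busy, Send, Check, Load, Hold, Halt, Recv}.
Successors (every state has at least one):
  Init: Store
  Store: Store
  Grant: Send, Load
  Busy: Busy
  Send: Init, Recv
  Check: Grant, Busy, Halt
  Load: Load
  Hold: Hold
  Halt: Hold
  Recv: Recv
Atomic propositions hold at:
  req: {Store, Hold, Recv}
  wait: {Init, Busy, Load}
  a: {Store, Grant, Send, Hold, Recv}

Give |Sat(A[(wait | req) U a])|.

Sat(wait | req) = {Init, Store, Busy, Load, Hold, Recv}
A[(wait | req) U a]: least fixpoint, start Z0 = Sat(a) = {Store, Grant, Send, Hold, Recv}, add states in Sat(wait | req) with every successor in Z. Z1 = {Init, Store, Grant, Send, Hold, Recv}; fixed.
Sat(A[(wait | req) U a]) = {Init, Store, Grant, Send, Hold, Recv}
|Sat(A[(wait | req) U a])| = |{Init, Store, Grant, Send, Hold, Recv}| = 6.

6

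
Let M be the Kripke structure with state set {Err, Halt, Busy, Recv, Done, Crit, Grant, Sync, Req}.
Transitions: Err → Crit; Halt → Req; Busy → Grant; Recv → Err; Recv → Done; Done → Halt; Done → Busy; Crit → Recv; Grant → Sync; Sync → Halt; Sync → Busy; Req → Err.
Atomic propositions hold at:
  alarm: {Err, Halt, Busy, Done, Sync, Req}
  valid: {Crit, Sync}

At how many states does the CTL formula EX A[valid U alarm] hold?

6

A[valid U alarm]: least fixpoint, start Z0 = Sat(alarm) = {Err, Halt, Busy, Done, Sync, Req}, add states in Sat(valid) with every successor in Z. Already a fixed point.
Sat(A[valid U alarm]) = {Err, Halt, Busy, Done, Sync, Req}
Sat(EX A[valid U alarm]) = {s : some successor in {Err, Halt, Busy, Done, Sync, Req}} = {Halt, Recv, Done, Grant, Sync, Req}
|Sat(EX A[valid U alarm])| = |{Halt, Recv, Done, Grant, Sync, Req}| = 6.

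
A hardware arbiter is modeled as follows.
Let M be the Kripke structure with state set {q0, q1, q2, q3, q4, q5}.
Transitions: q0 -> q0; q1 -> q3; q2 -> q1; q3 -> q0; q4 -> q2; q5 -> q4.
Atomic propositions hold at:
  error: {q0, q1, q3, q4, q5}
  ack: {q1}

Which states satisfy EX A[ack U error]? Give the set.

{q0, q1, q2, q3, q5}

A[ack U error]: least fixpoint, start Z0 = Sat(error) = {q0, q1, q3, q4, q5}, add states in Sat(ack) with every successor in Z. Already a fixed point.
Sat(A[ack U error]) = {q0, q1, q3, q4, q5}
Sat(EX A[ack U error]) = {s : some successor in {q0, q1, q3, q4, q5}} = {q0, q1, q2, q3, q5}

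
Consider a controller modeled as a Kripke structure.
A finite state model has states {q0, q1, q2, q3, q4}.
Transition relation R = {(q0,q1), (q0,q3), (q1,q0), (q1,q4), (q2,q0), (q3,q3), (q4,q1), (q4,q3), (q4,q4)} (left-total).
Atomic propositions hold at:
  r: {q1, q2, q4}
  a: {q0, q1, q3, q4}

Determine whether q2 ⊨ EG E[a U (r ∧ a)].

No

Sat(r ∧ a) = {q1, q4}
E[a U (r ∧ a)]: least fixpoint, start Z0 = Sat((r ∧ a)) = {q1, q4}, add states in Sat(a) with some successor in Z. Z1 = {q0, q1, q4}; fixed.
Sat(E[a U (r ∧ a)]) = {q0, q1, q4}
EG E[a U (r ∧ a)]: greatest fixpoint, start Z0 = {q0, q1, q4}, keep only states in Sat with some successor in Z. Already a fixed point.
Sat(EG E[a U (r ∧ a)]) = {q0, q1, q4}
q2 ∉ Sat(EG E[a U (r ∧ a)]) = {q0, q1, q4}, so the formula does not hold at q2.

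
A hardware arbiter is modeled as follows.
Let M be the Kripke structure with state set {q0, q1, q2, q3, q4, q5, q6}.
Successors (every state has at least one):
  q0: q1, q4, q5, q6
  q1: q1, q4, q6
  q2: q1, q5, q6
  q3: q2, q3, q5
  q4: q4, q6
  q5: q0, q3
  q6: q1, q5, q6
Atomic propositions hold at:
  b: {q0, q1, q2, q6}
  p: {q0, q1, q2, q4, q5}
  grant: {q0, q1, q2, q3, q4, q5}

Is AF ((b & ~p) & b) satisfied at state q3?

Sat(~p) = {q3, q6}
Sat(b & ~p) = {q6}
Sat((b & ~p) & b) = {q6}
AF ((b & ~p) & b): least fixpoint, start Z0 = {q6}, add states with every successor in Z. Already a fixed point.
Sat(AF ((b & ~p) & b)) = {q6}
q3 ∉ Sat(AF ((b & ~p) & b)) = {q6}, so the formula does not hold at q3.

No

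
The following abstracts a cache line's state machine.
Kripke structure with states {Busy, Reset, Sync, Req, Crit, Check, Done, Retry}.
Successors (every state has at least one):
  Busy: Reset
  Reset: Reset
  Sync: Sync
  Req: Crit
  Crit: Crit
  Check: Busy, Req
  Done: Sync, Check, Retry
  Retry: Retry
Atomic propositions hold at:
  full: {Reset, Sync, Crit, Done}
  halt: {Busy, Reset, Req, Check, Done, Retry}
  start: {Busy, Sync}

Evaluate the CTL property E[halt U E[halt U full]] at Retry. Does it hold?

E[halt U full]: least fixpoint, start Z0 = Sat(full) = {Reset, Sync, Crit, Done}, add states in Sat(halt) with some successor in Z. Z1 = {Busy, Reset, Sync, Req, Crit, Done}; Z2 = {Busy, Reset, Sync, Req, Crit, Check, Done}; fixed.
Sat(E[halt U full]) = {Busy, Reset, Sync, Req, Crit, Check, Done}
E[halt U E[halt U full]]: least fixpoint, start Z0 = Sat(E[halt U full]) = {Busy, Reset, Sync, Req, Crit, Check, Done}, add states in Sat(halt) with some successor in Z. Already a fixed point.
Sat(E[halt U E[halt U full]]) = {Busy, Reset, Sync, Req, Crit, Check, Done}
Retry ∉ Sat(E[halt U E[halt U full]]) = {Busy, Reset, Sync, Req, Crit, Check, Done}, so the formula does not hold at Retry.

No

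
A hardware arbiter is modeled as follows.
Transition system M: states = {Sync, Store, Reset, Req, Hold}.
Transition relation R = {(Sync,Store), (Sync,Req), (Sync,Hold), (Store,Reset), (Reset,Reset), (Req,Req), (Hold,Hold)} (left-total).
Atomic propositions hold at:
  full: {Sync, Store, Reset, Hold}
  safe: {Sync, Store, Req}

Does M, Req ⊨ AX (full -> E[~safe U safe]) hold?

Sat(~safe) = {Reset, Hold}
E[~safe U safe]: least fixpoint, start Z0 = Sat(safe) = {Sync, Store, Req}, add states in Sat(~safe) with some successor in Z. Already a fixed point.
Sat(E[~safe U safe]) = {Sync, Store, Req}
Sat(full -> E[~safe U safe]) = {Sync, Store, Req}
Sat(AX (full -> E[~safe U safe])) = {s : every successor in {Sync, Store, Req}} = {Req}
Req ∈ Sat(AX (full -> E[~safe U safe])) = {Req}, so the formula holds at Req.

Yes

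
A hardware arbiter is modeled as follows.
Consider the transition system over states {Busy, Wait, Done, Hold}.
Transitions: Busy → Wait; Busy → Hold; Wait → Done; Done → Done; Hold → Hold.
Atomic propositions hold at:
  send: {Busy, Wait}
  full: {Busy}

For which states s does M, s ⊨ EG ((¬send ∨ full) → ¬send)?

Sat(¬send) = {Done, Hold}
Sat(¬send ∨ full) = {Busy, Done, Hold}
Sat((¬send ∨ full) → ¬send) = {Wait, Done, Hold}
EG ((¬send ∨ full) → ¬send): greatest fixpoint, start Z0 = {Wait, Done, Hold}, keep only states in Sat with some successor in Z. Already a fixed point.
Sat(EG ((¬send ∨ full) → ¬send)) = {Wait, Done, Hold}

{Wait, Done, Hold}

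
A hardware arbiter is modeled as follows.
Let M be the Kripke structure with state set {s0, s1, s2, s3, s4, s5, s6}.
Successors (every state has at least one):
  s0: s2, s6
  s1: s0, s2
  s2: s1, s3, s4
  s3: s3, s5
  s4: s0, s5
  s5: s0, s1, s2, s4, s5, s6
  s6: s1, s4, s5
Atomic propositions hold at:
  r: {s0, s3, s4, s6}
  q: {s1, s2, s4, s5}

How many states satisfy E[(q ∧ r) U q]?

4

Sat(q ∧ r) = {s4}
E[(q ∧ r) U q]: least fixpoint, start Z0 = Sat(q) = {s1, s2, s4, s5}, add states in Sat(q ∧ r) with some successor in Z. Already a fixed point.
Sat(E[(q ∧ r) U q]) = {s1, s2, s4, s5}
|Sat(E[(q ∧ r) U q])| = |{s1, s2, s4, s5}| = 4.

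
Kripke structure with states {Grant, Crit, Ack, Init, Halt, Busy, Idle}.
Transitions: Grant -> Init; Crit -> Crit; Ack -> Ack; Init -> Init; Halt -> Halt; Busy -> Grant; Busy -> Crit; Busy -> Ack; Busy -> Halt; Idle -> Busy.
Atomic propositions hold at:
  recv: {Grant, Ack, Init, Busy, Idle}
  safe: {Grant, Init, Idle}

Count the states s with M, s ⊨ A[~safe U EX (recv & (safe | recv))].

5

Sat(~safe) = {Crit, Ack, Halt, Busy}
Sat(safe | recv) = {Grant, Ack, Init, Busy, Idle}
Sat(recv & (safe | recv)) = {Grant, Ack, Init, Busy, Idle}
Sat(EX (recv & (safe | recv))) = {s : some successor in {Grant, Ack, Init, Busy, Idle}} = {Grant, Ack, Init, Busy, Idle}
A[~safe U EX (recv & (safe | recv))]: least fixpoint, start Z0 = Sat(EX (recv & (safe | recv))) = {Grant, Ack, Init, Busy, Idle}, add states in Sat(~safe) with every successor in Z. Already a fixed point.
Sat(A[~safe U EX (recv & (safe | recv))]) = {Grant, Ack, Init, Busy, Idle}
|Sat(A[~safe U EX (recv & (safe | recv))])| = |{Grant, Ack, Init, Busy, Idle}| = 5.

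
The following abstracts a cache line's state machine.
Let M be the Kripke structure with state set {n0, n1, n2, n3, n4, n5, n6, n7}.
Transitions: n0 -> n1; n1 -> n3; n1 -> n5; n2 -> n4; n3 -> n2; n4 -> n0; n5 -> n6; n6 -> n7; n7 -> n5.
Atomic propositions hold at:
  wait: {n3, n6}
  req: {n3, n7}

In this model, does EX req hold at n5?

Sat(EX req) = {s : some successor in {n3, n7}} = {n1, n6}
n5 ∉ Sat(EX req) = {n1, n6}, so the formula does not hold at n5.

No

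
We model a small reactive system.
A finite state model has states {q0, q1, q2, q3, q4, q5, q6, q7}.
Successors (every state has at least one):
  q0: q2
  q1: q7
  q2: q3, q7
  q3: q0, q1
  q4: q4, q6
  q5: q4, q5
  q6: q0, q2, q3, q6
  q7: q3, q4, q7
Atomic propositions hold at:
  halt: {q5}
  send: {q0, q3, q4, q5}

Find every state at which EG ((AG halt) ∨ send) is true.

{q4, q5}

AG halt: greatest fixpoint, start Z0 = {q5}, keep only states in Sat with every successor in Z. Z1 = ∅; fixed.
Sat(AG halt) = ∅
Sat((AG halt) ∨ send) = {q0, q3, q4, q5}
EG ((AG halt) ∨ send): greatest fixpoint, start Z0 = {q0, q3, q4, q5}, keep only states in Sat with some successor in Z. Z1 = {q3, q4, q5}; Z2 = {q4, q5}; fixed.
Sat(EG ((AG halt) ∨ send)) = {q4, q5}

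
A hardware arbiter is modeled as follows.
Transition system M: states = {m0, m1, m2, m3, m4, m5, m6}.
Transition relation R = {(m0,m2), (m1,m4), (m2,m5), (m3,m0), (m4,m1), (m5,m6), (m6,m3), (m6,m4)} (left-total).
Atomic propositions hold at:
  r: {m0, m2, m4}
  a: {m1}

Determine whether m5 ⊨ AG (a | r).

Sat(a | r) = {m0, m1, m2, m4}
AG (a | r): greatest fixpoint, start Z0 = {m0, m1, m2, m4}, keep only states in Sat with every successor in Z. Z1 = {m0, m1, m4}; Z2 = {m1, m4}; fixed.
Sat(AG (a | r)) = {m1, m4}
m5 ∉ Sat(AG (a | r)) = {m1, m4}, so the formula does not hold at m5.

No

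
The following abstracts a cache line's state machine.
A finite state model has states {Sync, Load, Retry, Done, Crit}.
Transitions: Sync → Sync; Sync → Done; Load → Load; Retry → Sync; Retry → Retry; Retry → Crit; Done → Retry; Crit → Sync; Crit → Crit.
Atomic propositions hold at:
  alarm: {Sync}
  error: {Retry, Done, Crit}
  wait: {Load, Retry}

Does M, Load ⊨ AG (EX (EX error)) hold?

No

Sat(EX error) = {s : some successor in {Retry, Done, Crit}} = {Sync, Retry, Done, Crit}
Sat(EX (EX error)) = {s : some successor in {Sync, Retry, Done, Crit}} = {Sync, Retry, Done, Crit}
AG (EX (EX error)): greatest fixpoint, start Z0 = {Sync, Retry, Done, Crit}, keep only states in Sat with every successor in Z. Already a fixed point.
Sat(AG (EX (EX error))) = {Sync, Retry, Done, Crit}
Load ∉ Sat(AG (EX (EX error))) = {Sync, Retry, Done, Crit}, so the formula does not hold at Load.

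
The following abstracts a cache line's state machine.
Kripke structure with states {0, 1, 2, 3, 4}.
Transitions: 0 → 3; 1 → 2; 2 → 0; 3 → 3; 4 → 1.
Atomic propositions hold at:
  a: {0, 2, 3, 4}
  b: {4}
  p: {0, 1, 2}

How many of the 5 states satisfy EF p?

EF p: least fixpoint, start Z0 = {0, 1, 2}, add states with some successor in Z. Z1 = {0, 1, 2, 4}; fixed.
Sat(EF p) = {0, 1, 2, 4}
|Sat(EF p)| = |{0, 1, 2, 4}| = 4.

4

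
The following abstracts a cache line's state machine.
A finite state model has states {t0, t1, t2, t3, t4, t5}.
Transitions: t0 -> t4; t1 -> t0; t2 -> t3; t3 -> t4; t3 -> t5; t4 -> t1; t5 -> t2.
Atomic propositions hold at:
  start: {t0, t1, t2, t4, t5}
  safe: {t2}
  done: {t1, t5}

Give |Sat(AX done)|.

Sat(AX done) = {s : every successor in {t1, t5}} = {t4}
|Sat(AX done)| = |{t4}| = 1.

1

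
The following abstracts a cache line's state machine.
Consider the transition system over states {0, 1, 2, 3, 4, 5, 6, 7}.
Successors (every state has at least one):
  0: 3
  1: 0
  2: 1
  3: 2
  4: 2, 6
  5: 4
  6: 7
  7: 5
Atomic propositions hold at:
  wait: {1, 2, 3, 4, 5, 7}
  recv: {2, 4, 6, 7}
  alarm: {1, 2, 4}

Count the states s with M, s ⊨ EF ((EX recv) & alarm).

Sat(EX recv) = {s : some successor in {2, 4, 6, 7}} = {3, 4, 5, 6}
Sat((EX recv) & alarm) = {4}
EF ((EX recv) & alarm): least fixpoint, start Z0 = {4}, add states with some successor in Z. Z1 = {4, 5}; Z2 = {4, 5, 7}; Z3 = {4, 5, 6, 7}; fixed.
Sat(EF ((EX recv) & alarm)) = {4, 5, 6, 7}
|Sat(EF ((EX recv) & alarm))| = |{4, 5, 6, 7}| = 4.

4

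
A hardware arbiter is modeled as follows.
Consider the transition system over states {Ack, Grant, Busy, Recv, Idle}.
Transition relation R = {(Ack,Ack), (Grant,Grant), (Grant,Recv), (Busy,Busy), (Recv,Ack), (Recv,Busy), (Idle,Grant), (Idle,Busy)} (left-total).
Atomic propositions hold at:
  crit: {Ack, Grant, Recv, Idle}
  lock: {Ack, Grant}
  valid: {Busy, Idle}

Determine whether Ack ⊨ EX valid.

Sat(EX valid) = {s : some successor in {Busy, Idle}} = {Busy, Recv, Idle}
Ack ∉ Sat(EX valid) = {Busy, Recv, Idle}, so the formula does not hold at Ack.

No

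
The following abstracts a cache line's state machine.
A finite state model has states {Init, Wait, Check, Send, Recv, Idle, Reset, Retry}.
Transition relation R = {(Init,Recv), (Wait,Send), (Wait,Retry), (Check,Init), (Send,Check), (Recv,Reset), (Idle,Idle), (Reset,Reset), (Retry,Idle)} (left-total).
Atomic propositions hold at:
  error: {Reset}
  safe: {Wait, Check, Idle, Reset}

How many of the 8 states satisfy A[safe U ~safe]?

Sat(~safe) = {Init, Send, Recv, Retry}
A[safe U ~safe]: least fixpoint, start Z0 = Sat(~safe) = {Init, Send, Recv, Retry}, add states in Sat(safe) with every successor in Z. Z1 = {Init, Wait, Check, Send, Recv, Retry}; fixed.
Sat(A[safe U ~safe]) = {Init, Wait, Check, Send, Recv, Retry}
|Sat(A[safe U ~safe])| = |{Init, Wait, Check, Send, Recv, Retry}| = 6.

6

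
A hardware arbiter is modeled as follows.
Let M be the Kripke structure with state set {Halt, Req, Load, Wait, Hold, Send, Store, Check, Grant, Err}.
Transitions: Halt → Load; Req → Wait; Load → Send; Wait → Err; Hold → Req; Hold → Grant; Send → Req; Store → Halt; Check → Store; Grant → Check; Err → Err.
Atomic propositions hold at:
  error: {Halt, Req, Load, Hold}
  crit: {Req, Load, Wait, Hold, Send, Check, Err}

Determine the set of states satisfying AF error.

AF error: least fixpoint, start Z0 = {Halt, Req, Load, Hold}, add states with every successor in Z. Z1 = {Halt, Req, Load, Hold, Send, Store}; Z2 = {Halt, Req, Load, Hold, Send, Store, Check}; Z3 = {Halt, Req, Load, Hold, Send, Store, Check, Grant}; fixed.
Sat(AF error) = {Halt, Req, Load, Hold, Send, Store, Check, Grant}

{Halt, Req, Load, Hold, Send, Store, Check, Grant}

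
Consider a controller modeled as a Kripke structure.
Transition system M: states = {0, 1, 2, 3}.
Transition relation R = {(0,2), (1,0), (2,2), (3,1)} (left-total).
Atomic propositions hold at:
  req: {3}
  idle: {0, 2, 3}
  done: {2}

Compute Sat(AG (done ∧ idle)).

Sat(done ∧ idle) = {2}
AG (done ∧ idle): greatest fixpoint, start Z0 = {2}, keep only states in Sat with every successor in Z. Already a fixed point.
Sat(AG (done ∧ idle)) = {2}

{2}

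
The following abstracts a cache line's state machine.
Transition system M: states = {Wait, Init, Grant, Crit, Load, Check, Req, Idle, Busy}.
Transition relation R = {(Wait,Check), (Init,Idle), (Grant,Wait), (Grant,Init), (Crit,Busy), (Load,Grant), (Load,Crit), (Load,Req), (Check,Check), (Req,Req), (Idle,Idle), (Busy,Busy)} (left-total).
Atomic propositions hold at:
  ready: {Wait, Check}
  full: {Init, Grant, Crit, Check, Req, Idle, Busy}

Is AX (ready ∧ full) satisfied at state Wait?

Sat(ready ∧ full) = {Check}
Sat(AX (ready ∧ full)) = {s : every successor in {Check}} = {Wait, Check}
Wait ∈ Sat(AX (ready ∧ full)) = {Wait, Check}, so the formula holds at Wait.

Yes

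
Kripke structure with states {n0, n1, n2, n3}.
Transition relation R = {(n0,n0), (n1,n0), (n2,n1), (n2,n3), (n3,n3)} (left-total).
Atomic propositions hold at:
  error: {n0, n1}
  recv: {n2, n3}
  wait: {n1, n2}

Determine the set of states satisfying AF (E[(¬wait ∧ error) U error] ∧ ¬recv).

{n0, n1}

Sat(¬wait) = {n0, n3}
Sat(¬wait ∧ error) = {n0}
E[(¬wait ∧ error) U error]: least fixpoint, start Z0 = Sat(error) = {n0, n1}, add states in Sat(¬wait ∧ error) with some successor in Z. Already a fixed point.
Sat(E[(¬wait ∧ error) U error]) = {n0, n1}
Sat(¬recv) = {n0, n1}
Sat(E[(¬wait ∧ error) U error] ∧ ¬recv) = {n0, n1}
AF (E[(¬wait ∧ error) U error] ∧ ¬recv): least fixpoint, start Z0 = {n0, n1}, add states with every successor in Z. Already a fixed point.
Sat(AF (E[(¬wait ∧ error) U error] ∧ ¬recv)) = {n0, n1}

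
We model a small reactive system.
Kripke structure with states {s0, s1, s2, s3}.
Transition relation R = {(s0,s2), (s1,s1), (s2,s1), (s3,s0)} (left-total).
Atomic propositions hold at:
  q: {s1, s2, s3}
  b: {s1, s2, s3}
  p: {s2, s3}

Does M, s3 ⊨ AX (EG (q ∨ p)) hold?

Sat(q ∨ p) = {s1, s2, s3}
EG (q ∨ p): greatest fixpoint, start Z0 = {s1, s2, s3}, keep only states in Sat with some successor in Z. Z1 = {s1, s2}; fixed.
Sat(EG (q ∨ p)) = {s1, s2}
Sat(AX (EG (q ∨ p))) = {s : every successor in {s1, s2}} = {s0, s1, s2}
s3 ∉ Sat(AX (EG (q ∨ p))) = {s0, s1, s2}, so the formula does not hold at s3.

No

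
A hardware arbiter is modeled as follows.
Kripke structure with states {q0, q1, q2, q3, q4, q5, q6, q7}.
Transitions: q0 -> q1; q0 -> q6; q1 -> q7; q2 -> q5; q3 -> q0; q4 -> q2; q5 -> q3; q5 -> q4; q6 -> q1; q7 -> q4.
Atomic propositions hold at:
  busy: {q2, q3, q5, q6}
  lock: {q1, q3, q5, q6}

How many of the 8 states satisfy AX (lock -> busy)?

Sat(lock -> busy) = {q0, q2, q3, q4, q5, q6, q7}
Sat(AX (lock -> busy)) = {s : every successor in {q0, q2, q3, q4, q5, q6, q7}} = {q1, q2, q3, q4, q5, q7}
|Sat(AX (lock -> busy))| = |{q1, q2, q3, q4, q5, q7}| = 6.

6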